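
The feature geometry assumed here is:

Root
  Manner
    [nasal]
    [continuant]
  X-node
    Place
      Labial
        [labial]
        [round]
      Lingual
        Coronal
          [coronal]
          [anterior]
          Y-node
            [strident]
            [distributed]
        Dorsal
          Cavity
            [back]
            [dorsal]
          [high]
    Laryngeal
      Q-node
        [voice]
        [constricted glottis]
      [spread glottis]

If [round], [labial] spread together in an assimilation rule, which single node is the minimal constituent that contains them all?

[round] is immediately dominated by Labial.
[labial] is immediately dominated by Labial.
The lowest node appearing on every path is Labial; each proper daughter of Labial fails to dominate at least one of the listed features.

Labial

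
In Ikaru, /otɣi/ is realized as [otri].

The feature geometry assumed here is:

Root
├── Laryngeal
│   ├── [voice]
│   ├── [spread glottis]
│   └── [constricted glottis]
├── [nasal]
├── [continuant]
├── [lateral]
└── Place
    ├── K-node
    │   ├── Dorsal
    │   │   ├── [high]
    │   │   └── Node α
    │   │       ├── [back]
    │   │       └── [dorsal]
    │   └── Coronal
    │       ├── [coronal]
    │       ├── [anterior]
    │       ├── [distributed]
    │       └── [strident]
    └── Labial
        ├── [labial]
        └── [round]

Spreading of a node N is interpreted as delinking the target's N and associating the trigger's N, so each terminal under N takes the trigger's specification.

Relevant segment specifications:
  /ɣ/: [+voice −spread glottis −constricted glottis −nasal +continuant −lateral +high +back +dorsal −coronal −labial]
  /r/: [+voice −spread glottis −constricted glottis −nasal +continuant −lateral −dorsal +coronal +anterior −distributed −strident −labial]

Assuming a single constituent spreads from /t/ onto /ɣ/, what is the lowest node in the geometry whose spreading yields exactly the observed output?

Comparing /ɣ/ with its surface form [r], the features that change are [coronal], [anterior], [distributed], [strident], [dorsal], [high], [back].
Tracing each changed feature up the tree, the paths first meet at K-node; any lower node misses at least one of them.
Spreading K-node from /t/ overwrites each of those terminals with /t/'s values, yielding exactly [r].
[continuant], [voice] stay as in /ɣ/ although /t/ differs there, so no node dominating them spread; among the remaining candidates K-node is the lowest that derives the output.

K-node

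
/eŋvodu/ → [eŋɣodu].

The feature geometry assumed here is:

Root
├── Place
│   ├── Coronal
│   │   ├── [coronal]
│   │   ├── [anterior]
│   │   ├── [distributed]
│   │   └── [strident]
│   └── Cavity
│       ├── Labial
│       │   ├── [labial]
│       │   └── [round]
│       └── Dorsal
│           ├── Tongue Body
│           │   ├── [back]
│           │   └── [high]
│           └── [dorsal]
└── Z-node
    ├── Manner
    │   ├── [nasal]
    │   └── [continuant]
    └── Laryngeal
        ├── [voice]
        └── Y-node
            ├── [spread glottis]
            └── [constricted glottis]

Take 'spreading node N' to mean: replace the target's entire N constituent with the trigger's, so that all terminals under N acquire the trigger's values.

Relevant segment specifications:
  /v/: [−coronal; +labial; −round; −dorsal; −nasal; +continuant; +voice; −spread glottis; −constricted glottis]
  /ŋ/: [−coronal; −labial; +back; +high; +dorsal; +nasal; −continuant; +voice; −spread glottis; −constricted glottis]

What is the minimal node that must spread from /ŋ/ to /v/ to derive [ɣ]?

Feature comparison: [labial], [round], [dorsal], [high], [back] differ between /v/ and [ɣ]; the remaining terminals match.
These terminals are all dominated by Cavity, and no proper subconstituent of Cavity covers them all; Cavity is their lowest common ancestor.
Delinking /v/'s Cavity and associating /ŋ/'s Cavity gives precisely the feature bundle of [ɣ].
[continuant], [nasal] stay as in /v/ although /ŋ/ differs there, so no node dominating them spread; among the remaining candidates Cavity is the lowest that derives the output.

Cavity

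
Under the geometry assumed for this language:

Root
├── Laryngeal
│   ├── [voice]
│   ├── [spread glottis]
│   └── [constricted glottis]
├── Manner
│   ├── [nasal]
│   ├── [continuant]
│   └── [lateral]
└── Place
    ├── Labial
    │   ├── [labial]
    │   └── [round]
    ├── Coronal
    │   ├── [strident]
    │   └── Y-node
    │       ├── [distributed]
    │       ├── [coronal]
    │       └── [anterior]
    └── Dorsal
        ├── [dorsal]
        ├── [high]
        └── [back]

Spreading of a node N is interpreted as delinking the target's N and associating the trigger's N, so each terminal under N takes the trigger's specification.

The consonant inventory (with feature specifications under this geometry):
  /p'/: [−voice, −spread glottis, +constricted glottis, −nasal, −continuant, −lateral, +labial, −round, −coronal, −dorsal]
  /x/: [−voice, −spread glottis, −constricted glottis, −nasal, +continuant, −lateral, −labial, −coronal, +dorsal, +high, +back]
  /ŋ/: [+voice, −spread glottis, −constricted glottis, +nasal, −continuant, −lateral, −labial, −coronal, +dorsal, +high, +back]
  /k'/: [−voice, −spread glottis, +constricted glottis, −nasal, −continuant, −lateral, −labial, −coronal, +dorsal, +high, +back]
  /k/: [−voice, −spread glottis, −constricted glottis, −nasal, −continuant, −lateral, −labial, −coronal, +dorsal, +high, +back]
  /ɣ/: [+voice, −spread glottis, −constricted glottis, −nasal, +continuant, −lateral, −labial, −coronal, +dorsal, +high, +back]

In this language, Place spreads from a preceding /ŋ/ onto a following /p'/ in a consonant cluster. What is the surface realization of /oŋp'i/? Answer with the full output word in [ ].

[oŋk'i]

Terminals under Place in this geometry: [labial], [round], [strident], [distributed], [coronal], [anterior], [dorsal], [high], [back].
The target acquires /ŋ/'s values for everything under Place — [−labial], [−coronal], [+dorsal], [+high], [+back] — while keeping its own [voice], [spread glottis], [constricted glottis], ….
The resulting bundle matches /k'/ in the inventory; substituting it for /p'/ gives [oŋk'i].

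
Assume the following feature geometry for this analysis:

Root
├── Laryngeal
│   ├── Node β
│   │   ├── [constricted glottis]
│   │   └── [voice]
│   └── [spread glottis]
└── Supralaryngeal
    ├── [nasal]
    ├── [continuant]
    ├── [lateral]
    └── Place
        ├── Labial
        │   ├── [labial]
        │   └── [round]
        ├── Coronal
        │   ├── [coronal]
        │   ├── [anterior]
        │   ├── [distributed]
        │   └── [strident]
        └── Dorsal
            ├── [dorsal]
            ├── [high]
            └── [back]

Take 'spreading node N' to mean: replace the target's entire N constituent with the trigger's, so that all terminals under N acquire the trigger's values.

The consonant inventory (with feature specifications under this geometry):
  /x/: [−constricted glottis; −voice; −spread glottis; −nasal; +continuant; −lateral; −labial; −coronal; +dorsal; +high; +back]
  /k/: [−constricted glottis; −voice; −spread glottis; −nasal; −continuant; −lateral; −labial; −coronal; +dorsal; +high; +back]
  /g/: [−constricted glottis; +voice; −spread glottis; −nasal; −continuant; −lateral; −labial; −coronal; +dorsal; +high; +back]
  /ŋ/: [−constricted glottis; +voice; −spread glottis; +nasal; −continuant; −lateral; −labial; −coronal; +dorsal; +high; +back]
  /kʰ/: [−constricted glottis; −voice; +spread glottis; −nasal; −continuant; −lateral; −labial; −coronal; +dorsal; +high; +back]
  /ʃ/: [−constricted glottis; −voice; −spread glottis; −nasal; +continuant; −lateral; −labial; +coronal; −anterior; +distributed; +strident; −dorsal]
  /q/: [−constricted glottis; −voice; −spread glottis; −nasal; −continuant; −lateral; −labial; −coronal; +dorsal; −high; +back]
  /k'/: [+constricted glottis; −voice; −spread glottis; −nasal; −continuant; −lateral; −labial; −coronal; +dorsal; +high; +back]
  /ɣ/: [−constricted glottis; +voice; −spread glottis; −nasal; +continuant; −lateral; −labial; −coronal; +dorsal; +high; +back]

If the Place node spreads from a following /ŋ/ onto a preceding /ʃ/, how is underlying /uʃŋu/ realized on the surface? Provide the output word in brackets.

Place immediately or transitively dominates [labial], [round], [coronal], [anterior], [distributed], [strident], [dorsal], [high], [back].
The target acquires /ŋ/'s values for everything under Place — [−labial], [−coronal], [+dorsal], [+high], [+back] — while keeping its own [constricted glottis], [voice], [spread glottis], ….
Among the inventory, only /x/ has exactly this specification, giving the surface form [uxŋu].

[uxŋu]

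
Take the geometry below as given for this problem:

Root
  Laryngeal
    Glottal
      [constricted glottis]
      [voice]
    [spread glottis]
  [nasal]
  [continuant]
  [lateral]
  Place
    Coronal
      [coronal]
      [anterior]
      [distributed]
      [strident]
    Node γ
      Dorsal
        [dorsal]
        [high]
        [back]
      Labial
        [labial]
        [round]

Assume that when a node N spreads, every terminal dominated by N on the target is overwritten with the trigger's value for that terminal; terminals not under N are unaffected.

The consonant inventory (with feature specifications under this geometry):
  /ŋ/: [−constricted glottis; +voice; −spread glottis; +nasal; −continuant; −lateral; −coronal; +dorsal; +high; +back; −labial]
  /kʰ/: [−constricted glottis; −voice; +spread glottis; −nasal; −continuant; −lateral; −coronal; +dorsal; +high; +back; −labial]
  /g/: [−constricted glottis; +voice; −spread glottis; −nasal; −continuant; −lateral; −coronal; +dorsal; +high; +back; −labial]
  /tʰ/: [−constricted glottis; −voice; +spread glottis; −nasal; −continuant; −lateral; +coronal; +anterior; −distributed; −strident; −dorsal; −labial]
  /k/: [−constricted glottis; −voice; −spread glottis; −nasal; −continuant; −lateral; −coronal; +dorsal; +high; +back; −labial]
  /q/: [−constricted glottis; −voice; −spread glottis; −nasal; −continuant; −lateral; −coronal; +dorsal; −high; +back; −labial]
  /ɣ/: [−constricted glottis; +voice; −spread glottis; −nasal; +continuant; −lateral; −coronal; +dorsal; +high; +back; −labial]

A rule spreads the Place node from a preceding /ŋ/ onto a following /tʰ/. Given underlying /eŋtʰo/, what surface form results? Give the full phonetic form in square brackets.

Terminals under Place in this geometry: [coronal], [anterior], [distributed], [strident], [dorsal], [high], [back], [labial], [round].
After delinking /tʰ/'s Place and linking /ŋ/'s, the affected terminals become [−coronal], [+dorsal], [+high], [+back], [−labial]; [constricted glottis], [voice], [spread glottis], … (outside Place) are retained from /tʰ/.
This feature bundle is that of [kʰ], so /eŋtʰo/ surfaces as [eŋkʰo].

[eŋkʰo]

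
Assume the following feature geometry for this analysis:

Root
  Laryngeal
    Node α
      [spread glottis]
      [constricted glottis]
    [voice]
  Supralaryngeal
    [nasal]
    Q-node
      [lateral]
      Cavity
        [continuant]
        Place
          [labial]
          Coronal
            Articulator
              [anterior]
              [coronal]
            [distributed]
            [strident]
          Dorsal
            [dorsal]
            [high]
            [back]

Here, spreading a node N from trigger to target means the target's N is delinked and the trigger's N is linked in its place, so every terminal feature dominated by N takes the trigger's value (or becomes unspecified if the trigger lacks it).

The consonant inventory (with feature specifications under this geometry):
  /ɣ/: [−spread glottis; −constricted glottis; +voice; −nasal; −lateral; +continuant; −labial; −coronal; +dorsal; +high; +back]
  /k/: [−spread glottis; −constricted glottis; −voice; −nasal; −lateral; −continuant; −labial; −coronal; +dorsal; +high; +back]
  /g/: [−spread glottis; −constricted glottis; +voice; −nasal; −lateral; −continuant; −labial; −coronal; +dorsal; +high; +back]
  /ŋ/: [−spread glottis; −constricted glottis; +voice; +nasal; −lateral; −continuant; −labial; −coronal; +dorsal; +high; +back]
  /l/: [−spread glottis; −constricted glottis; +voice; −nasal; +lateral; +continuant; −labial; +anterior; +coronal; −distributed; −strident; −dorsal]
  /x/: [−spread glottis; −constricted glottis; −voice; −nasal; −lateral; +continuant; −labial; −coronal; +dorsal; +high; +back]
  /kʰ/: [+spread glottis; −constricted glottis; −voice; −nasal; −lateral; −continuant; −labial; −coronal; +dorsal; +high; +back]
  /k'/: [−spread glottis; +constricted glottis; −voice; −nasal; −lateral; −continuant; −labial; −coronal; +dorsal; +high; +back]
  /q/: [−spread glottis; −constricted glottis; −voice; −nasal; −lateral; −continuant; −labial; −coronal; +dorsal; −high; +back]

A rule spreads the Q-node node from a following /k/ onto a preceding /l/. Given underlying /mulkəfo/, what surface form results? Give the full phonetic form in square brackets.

[mugkəfo]

Q-node immediately or transitively dominates [lateral], [continuant], [labial], [anterior], [coronal], [distributed], [strident], [dorsal], [high], [back].
After delinking /l/'s Q-node and linking /k/'s, the affected terminals become [−lateral], [−continuant], [−labial], [−coronal], [+dorsal], [+high], [+back]; [spread glottis], [constricted glottis], [voice], … (outside Q-node) are retained from /l/.
This feature bundle is that of [g], so /mulkəfo/ surfaces as [mugkəfo].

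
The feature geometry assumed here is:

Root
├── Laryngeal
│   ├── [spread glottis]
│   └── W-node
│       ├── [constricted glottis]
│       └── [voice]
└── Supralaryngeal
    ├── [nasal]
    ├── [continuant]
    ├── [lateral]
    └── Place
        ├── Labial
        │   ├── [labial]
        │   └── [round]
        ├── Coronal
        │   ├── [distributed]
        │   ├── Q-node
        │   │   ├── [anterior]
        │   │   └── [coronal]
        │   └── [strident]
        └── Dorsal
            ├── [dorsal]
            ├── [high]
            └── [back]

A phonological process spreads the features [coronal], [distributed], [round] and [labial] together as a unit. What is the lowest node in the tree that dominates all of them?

[coronal] lies under Q-node (below Supralaryngeal).
[distributed] lies under Coronal (below Supralaryngeal).
[round]: Root > Supralaryngeal > Place > Labial > [round].
[labial]: Root > Supralaryngeal > Place > Labial > [labial].
Place is the lowest common ancestor — every listed feature sits under it, and no single subconstituent of Place covers them all.

Place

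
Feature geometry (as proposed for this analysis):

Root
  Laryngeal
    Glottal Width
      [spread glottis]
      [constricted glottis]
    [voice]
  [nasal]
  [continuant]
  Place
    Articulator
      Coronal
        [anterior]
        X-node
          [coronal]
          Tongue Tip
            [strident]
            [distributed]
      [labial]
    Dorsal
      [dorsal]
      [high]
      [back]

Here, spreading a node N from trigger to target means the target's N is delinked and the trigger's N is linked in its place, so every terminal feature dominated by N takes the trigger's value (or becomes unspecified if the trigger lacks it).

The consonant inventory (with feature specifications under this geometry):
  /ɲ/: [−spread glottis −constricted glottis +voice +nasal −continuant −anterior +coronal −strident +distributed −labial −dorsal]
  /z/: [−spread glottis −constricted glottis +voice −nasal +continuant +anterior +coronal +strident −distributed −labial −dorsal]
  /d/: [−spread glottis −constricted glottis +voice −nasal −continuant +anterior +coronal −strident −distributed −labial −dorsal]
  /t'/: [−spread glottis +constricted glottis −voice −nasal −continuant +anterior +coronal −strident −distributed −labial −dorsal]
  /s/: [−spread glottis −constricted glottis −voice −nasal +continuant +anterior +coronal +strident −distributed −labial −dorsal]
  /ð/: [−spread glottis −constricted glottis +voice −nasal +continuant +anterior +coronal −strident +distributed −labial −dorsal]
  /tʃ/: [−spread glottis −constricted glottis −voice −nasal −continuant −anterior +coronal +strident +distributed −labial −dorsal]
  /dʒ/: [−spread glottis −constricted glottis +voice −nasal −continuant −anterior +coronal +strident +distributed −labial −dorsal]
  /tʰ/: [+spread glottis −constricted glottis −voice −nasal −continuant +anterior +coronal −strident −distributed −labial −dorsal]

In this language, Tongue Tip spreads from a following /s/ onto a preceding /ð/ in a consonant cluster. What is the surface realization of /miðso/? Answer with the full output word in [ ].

Tongue Tip immediately or transitively dominates [strident], [distributed].
Spreading Tongue Tip from /s/ onto /ð/ replaces those values with /s/'s: [+strident], [−distributed]. Features outside Tongue Tip ([spread glottis], [constricted glottis], [voice], …) stay as in /ð/.
The resulting bundle matches /z/ in the inventory; substituting it for /ð/ gives [mizso].

[mizso]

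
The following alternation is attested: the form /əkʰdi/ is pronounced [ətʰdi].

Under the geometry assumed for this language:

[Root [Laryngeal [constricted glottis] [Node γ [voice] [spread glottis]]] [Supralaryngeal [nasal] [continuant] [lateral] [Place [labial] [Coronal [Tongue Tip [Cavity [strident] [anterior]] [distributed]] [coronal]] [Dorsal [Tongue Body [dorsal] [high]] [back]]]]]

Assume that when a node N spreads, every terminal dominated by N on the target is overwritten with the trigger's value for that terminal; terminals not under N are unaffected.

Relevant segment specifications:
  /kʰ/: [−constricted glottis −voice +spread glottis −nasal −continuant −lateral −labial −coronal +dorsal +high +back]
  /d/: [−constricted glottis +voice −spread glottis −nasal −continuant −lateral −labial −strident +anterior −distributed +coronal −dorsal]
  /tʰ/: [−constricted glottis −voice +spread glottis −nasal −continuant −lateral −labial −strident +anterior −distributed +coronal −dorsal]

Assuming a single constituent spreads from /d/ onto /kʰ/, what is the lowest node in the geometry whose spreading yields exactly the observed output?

Place

The alternation /kʰ/ → [tʰ] changes [coronal], [anterior], [distributed], [strident], [dorsal], [high], [back] and nothing else.
The smallest constituent containing every changed terminal is Place — each of its daughters lacks at least one of the affected features.
If Place spreads, every terminal under it takes /d/'s value, producing [tʰ] as observed.
Features on which the two segments disagree outside Place, such as [spread glottis], [voice], are unchanged — nothing dominating them spread, and Place is the minimal sufficient constituent.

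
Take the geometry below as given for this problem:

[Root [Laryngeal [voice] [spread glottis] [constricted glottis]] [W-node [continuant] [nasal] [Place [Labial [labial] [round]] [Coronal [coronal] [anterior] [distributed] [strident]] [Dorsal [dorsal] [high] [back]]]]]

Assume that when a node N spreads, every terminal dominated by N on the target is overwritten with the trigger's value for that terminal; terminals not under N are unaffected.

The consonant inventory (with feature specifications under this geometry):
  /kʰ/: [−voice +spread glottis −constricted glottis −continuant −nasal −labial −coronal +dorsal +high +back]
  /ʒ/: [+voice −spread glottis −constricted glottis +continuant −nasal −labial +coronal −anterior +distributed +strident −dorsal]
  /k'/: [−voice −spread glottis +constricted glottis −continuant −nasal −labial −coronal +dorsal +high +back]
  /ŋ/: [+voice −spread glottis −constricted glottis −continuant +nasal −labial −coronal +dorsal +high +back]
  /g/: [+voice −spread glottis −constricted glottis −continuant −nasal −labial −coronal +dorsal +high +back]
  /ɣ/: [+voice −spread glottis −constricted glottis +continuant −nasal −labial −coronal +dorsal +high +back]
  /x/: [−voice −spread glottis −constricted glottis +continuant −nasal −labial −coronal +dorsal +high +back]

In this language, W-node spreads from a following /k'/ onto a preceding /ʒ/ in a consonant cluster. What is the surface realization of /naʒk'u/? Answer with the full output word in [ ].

[nagk'u]

Terminals under W-node in this geometry: [continuant], [nasal], [labial], [round], [coronal], [anterior], [distributed], [strident], [dorsal], [high], [back].
After delinking /ʒ/'s W-node and linking /k'/'s, the affected terminals become [−continuant], [−nasal], [−labial], [−coronal], [+dorsal], [+high], [+back]; [voice], [spread glottis], [constricted glottis] (outside W-node) are retained from /ʒ/.
The resulting bundle matches /g/ in the inventory; substituting it for /ʒ/ gives [nagk'u].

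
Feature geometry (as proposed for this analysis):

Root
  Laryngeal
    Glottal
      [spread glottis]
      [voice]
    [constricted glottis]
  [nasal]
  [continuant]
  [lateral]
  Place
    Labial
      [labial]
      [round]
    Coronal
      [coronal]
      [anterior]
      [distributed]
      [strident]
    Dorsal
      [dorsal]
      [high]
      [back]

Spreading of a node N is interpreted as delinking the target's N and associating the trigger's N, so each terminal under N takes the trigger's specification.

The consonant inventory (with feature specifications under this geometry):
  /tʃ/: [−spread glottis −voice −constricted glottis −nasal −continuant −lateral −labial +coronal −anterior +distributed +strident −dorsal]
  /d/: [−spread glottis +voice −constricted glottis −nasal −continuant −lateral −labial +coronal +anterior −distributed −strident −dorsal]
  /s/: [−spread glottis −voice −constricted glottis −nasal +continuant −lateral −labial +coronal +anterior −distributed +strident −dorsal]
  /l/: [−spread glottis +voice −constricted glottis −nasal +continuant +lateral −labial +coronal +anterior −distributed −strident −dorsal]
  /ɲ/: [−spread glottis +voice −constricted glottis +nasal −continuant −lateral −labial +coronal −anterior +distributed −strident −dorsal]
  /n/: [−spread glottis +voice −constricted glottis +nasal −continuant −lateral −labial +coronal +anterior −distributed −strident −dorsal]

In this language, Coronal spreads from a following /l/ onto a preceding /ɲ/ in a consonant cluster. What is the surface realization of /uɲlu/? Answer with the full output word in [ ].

Terminals under Coronal in this geometry: [coronal], [anterior], [distributed], [strident].
After delinking /ɲ/'s Coronal and linking /l/'s, the affected terminals become [+coronal], [+anterior], [−distributed], [−strident]; [spread glottis], [voice], [constricted glottis], … (outside Coronal) are retained from /ɲ/.
The resulting bundle matches /n/ in the inventory; substituting it for /ɲ/ gives [unlu].

[unlu]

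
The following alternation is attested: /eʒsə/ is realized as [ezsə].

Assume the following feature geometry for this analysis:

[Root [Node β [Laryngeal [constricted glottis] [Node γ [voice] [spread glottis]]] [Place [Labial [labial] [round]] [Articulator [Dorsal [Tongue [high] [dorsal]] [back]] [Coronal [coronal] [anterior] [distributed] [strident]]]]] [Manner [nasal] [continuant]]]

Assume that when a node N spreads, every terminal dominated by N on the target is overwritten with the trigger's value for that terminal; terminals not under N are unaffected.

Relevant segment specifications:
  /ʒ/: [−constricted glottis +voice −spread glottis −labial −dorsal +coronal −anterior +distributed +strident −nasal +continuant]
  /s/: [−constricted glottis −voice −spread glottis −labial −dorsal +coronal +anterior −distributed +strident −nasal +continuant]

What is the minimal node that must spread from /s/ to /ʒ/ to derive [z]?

Coronal

Comparing /ʒ/ with its surface form [z], the features that change are [anterior], [distributed].
In this geometry the lowest node dominating all of them is Coronal: every daughter of Coronal dominates only a proper subset, so no lower node suffices.
Spreading Coronal from /s/ overwrites each of those terminals with /s/'s values, yielding exactly [z].
[voice], a feature on which the two segments disagree outside Coronal, is unchanged — nothing dominating it spread, and Coronal is the minimal sufficient constituent.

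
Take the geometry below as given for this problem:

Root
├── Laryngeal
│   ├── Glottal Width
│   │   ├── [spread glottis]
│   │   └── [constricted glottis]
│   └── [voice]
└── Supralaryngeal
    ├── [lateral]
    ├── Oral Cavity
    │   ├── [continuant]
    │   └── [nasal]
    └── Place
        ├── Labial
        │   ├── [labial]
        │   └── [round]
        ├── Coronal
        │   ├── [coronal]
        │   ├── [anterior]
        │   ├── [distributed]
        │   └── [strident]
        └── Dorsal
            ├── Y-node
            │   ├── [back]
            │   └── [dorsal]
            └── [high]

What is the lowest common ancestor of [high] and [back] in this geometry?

Dorsal

[high] is immediately dominated by Dorsal.
[back] is immediately dominated by Y-node.
The listed terminals split across distinct daughters of Dorsal, so Dorsal itself is the smallest node containing them all.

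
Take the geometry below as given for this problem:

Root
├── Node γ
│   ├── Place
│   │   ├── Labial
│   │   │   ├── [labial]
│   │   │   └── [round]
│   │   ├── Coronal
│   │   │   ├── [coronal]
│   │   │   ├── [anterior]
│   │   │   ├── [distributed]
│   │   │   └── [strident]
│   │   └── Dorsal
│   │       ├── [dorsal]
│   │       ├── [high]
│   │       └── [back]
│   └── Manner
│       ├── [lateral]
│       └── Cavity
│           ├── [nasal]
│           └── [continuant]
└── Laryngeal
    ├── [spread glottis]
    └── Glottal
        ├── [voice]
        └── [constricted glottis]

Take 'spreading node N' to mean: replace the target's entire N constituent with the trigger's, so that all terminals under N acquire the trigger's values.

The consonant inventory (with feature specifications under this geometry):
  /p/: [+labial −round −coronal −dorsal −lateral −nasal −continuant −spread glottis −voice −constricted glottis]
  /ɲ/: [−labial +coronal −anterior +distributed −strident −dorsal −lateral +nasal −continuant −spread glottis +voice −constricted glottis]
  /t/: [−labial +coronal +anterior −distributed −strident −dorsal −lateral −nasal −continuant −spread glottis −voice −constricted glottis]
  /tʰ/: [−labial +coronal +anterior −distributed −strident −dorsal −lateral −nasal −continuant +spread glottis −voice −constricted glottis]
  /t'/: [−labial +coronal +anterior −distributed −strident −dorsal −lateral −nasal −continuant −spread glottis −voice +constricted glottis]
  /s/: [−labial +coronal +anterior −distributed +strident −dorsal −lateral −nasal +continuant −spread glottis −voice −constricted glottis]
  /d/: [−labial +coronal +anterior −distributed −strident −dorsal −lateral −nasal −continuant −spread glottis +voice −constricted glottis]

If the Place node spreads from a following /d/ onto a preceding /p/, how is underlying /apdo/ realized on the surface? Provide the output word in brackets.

[atdo]

Place immediately or transitively dominates [labial], [round], [coronal], [anterior], [distributed], [strident], [dorsal], [high], [back].
After delinking /p/'s Place and linking /d/'s, the affected terminals become [−labial], [+coronal], [+anterior], [−distributed], [−strident], [−dorsal]; [lateral], [nasal], [continuant], … (outside Place) are retained from /p/.
This feature bundle is that of [t], so /apdo/ surfaces as [atdo].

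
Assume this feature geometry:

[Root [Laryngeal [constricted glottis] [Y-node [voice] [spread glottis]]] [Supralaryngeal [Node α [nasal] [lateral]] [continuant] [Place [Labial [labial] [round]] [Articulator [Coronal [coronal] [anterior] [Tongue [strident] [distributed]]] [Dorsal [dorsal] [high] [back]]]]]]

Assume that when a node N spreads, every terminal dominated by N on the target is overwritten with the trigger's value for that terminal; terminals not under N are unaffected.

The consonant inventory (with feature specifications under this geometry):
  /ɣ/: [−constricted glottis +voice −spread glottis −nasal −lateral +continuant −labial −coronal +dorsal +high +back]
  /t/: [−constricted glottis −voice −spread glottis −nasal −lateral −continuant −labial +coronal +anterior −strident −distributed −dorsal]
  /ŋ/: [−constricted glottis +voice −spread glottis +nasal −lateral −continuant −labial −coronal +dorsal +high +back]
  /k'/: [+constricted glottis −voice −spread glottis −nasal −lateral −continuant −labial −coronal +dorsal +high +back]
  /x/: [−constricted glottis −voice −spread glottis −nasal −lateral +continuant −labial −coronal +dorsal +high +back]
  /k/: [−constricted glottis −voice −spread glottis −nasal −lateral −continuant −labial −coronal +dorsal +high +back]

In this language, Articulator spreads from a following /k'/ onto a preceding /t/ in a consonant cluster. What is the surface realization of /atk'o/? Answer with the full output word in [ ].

The Articulator node dominates the terminals [coronal], [anterior], [strident], [distributed], [dorsal], [high], [back].
Spreading Articulator from /k'/ onto /t/ replaces those values with /k'/'s: [−coronal], [+dorsal], [+high], [+back]. Features outside Articulator ([constricted glottis], [voice], [spread glottis], …) stay as in /t/.
The resulting bundle matches /k/ in the inventory; substituting it for /t/ gives [akk'o].

[akk'o]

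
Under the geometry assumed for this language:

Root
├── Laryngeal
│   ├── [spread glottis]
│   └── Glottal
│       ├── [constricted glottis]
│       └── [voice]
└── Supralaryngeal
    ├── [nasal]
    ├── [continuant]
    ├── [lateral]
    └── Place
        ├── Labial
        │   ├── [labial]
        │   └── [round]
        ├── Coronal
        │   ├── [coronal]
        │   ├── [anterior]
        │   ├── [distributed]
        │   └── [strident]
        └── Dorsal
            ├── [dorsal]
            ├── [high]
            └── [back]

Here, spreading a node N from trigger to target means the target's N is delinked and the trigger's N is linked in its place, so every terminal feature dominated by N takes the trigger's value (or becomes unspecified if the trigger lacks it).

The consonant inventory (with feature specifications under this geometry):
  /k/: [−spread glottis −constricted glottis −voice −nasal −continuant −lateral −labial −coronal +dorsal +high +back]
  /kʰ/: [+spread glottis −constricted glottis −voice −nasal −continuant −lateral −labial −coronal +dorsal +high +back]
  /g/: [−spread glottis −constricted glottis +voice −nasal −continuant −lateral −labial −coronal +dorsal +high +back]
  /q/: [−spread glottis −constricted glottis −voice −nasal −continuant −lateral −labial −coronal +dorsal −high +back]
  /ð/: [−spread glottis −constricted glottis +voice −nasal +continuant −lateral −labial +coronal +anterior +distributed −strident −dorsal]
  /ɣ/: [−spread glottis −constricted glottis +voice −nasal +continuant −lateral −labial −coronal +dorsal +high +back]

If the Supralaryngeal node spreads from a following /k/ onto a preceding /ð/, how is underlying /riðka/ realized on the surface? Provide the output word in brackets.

The Supralaryngeal node dominates the terminals [nasal], [continuant], [lateral], [labial], [round], [coronal], [anterior], [distributed], [strident], [dorsal], [high], [back].
After delinking /ð/'s Supralaryngeal and linking /k/'s, the affected terminals become [−nasal], [−continuant], [−lateral], [−labial], [−coronal], [+dorsal], [+high], [+back]; [spread glottis], [constricted glottis], [voice] (outside Supralaryngeal) are retained from /ð/.
Among the inventory, only /g/ has exactly this specification, giving the surface form [rigka].

[rigka]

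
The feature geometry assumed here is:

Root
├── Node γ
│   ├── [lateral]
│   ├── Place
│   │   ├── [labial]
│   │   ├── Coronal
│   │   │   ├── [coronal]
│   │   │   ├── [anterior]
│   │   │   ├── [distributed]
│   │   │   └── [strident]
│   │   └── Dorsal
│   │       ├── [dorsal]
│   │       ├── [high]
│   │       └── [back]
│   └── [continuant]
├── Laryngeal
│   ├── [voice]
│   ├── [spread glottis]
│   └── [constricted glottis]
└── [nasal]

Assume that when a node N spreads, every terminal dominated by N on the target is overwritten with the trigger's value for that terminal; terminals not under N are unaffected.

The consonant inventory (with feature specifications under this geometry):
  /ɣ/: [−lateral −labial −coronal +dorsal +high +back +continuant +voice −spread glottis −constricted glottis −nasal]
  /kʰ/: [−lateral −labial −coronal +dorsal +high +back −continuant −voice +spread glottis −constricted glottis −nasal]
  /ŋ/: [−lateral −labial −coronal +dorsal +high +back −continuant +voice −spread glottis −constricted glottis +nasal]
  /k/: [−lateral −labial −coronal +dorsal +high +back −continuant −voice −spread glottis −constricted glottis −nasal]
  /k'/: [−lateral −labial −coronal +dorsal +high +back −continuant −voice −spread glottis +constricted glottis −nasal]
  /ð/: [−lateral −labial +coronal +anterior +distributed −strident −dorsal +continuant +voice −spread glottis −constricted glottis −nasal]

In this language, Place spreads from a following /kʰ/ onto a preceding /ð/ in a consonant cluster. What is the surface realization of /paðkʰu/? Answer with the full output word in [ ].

[paɣkʰu]

The Place node dominates the terminals [labial], [coronal], [anterior], [distributed], [strident], [dorsal], [high], [back].
After delinking /ð/'s Place and linking /kʰ/'s, the affected terminals become [−labial], [−coronal], [+dorsal], [+high], [+back]; [lateral], [continuant], [voice], … (outside Place) are retained from /ð/.
Among the inventory, only /ɣ/ has exactly this specification, giving the surface form [paɣkʰu].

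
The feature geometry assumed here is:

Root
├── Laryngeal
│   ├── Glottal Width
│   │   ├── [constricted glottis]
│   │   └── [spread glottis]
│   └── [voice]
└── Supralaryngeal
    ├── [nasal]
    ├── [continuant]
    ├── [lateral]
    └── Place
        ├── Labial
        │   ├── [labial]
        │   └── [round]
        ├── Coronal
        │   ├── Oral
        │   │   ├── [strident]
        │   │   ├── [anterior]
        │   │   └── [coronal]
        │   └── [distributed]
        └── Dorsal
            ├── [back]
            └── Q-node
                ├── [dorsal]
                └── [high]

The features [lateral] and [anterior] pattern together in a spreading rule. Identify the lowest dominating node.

[lateral] lies under Supralaryngeal (below Supralaryngeal).
[anterior]: Root ▹ Supralaryngeal ▹ Place ▹ Coronal ▹ Oral ▹ [anterior].
Supralaryngeal is the lowest common ancestor — every listed feature sits under it, and no single subconstituent of Supralaryngeal covers them all.

Supralaryngeal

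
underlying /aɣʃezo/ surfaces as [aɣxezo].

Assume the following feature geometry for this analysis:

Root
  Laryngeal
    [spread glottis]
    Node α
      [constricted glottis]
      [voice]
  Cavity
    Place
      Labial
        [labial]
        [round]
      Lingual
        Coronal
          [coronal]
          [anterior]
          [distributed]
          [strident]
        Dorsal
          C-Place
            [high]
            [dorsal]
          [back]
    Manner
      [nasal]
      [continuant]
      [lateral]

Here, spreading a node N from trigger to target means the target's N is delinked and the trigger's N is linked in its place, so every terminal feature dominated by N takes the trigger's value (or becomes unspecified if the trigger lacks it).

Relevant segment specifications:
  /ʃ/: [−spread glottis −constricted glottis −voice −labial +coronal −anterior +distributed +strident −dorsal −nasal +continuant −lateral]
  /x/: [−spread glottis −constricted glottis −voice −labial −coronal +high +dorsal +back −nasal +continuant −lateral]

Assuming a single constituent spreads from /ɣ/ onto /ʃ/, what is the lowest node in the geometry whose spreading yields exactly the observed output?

Lingual

/ʃ/ and [x] differ in [coronal], [anterior], [distributed], [strident], [dorsal], [high], [back]; every other specified feature is identical.
These terminals are all dominated by Lingual, and no proper subconstituent of Lingual covers them all; Lingual is their lowest common ancestor.
If Lingual spreads, every terminal under it takes /ɣ/'s value, producing [x] as observed.
[voice] stays as in /ʃ/ although /ɣ/ differs there, so no node dominating it spread; among the remaining candidates Lingual is the lowest that derives the output.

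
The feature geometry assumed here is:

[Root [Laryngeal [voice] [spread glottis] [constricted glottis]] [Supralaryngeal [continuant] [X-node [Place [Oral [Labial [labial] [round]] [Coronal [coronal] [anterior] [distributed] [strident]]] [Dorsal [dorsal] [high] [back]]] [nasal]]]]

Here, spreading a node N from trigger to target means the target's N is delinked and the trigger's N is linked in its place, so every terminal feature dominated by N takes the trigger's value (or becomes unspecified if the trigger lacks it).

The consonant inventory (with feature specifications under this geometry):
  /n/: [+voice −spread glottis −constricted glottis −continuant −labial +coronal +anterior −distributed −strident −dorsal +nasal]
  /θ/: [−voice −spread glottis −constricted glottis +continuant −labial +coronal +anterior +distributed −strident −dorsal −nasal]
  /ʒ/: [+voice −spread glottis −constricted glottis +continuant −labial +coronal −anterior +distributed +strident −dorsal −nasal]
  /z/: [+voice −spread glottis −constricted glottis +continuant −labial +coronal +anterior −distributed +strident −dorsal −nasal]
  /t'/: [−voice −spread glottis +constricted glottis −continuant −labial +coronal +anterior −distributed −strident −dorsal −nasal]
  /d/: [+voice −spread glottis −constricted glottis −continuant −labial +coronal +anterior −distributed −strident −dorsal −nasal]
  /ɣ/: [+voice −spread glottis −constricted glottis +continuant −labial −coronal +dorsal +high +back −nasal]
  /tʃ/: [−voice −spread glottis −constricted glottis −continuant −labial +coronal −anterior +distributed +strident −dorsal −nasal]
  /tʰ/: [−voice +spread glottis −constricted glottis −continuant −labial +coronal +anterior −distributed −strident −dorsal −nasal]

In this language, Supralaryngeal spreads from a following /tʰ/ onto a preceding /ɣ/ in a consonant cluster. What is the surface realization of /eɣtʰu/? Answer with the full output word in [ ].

Supralaryngeal immediately or transitively dominates [continuant], [labial], [round], [coronal], [anterior], [distributed], [strident], [dorsal], [high], [back], [nasal].
Spreading Supralaryngeal from /tʰ/ onto /ɣ/ replaces those values with /tʰ/'s: [−continuant], [−labial], [+coronal], [+anterior], [−distributed], [−strident], [−dorsal], [−nasal]. Features outside Supralaryngeal ([voice], [spread glottis], [constricted glottis]) stay as in /ɣ/.
This feature bundle is that of [d], so /eɣtʰu/ surfaces as [edtʰu].

[edtʰu]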